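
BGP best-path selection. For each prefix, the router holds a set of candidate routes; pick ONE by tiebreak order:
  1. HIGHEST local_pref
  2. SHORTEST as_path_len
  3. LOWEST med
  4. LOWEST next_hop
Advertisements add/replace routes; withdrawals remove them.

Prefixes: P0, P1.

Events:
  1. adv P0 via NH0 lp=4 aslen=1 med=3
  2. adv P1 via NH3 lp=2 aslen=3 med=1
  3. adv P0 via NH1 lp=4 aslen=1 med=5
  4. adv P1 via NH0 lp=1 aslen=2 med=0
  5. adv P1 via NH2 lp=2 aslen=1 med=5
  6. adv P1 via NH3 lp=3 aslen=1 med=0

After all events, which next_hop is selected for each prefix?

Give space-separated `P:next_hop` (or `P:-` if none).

Answer: P0:NH0 P1:NH3

Derivation:
Op 1: best P0=NH0 P1=-
Op 2: best P0=NH0 P1=NH3
Op 3: best P0=NH0 P1=NH3
Op 4: best P0=NH0 P1=NH3
Op 5: best P0=NH0 P1=NH2
Op 6: best P0=NH0 P1=NH3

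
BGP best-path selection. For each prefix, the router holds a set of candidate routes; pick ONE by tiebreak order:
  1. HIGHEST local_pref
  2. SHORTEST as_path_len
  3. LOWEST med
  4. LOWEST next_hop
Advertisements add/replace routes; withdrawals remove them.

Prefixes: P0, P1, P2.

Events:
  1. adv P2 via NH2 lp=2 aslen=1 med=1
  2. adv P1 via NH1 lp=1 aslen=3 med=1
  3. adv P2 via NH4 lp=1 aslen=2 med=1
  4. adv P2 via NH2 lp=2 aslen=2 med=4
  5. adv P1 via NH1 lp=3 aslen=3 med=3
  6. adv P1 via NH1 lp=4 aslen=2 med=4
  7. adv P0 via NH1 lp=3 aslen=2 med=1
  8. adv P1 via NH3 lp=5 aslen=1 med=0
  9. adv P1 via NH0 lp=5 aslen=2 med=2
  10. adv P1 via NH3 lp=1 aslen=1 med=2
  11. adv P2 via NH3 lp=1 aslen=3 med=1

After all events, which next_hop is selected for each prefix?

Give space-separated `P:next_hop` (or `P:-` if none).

Answer: P0:NH1 P1:NH0 P2:NH2

Derivation:
Op 1: best P0=- P1=- P2=NH2
Op 2: best P0=- P1=NH1 P2=NH2
Op 3: best P0=- P1=NH1 P2=NH2
Op 4: best P0=- P1=NH1 P2=NH2
Op 5: best P0=- P1=NH1 P2=NH2
Op 6: best P0=- P1=NH1 P2=NH2
Op 7: best P0=NH1 P1=NH1 P2=NH2
Op 8: best P0=NH1 P1=NH3 P2=NH2
Op 9: best P0=NH1 P1=NH3 P2=NH2
Op 10: best P0=NH1 P1=NH0 P2=NH2
Op 11: best P0=NH1 P1=NH0 P2=NH2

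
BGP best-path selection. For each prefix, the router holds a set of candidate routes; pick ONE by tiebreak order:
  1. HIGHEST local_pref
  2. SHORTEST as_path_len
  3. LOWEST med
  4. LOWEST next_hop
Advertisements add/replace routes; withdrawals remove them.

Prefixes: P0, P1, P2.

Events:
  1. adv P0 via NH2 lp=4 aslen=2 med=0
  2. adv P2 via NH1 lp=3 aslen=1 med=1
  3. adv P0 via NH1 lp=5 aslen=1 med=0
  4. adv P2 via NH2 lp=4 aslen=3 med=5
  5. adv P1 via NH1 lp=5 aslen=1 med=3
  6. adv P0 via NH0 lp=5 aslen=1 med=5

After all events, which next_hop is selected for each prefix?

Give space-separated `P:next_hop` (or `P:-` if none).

Answer: P0:NH1 P1:NH1 P2:NH2

Derivation:
Op 1: best P0=NH2 P1=- P2=-
Op 2: best P0=NH2 P1=- P2=NH1
Op 3: best P0=NH1 P1=- P2=NH1
Op 4: best P0=NH1 P1=- P2=NH2
Op 5: best P0=NH1 P1=NH1 P2=NH2
Op 6: best P0=NH1 P1=NH1 P2=NH2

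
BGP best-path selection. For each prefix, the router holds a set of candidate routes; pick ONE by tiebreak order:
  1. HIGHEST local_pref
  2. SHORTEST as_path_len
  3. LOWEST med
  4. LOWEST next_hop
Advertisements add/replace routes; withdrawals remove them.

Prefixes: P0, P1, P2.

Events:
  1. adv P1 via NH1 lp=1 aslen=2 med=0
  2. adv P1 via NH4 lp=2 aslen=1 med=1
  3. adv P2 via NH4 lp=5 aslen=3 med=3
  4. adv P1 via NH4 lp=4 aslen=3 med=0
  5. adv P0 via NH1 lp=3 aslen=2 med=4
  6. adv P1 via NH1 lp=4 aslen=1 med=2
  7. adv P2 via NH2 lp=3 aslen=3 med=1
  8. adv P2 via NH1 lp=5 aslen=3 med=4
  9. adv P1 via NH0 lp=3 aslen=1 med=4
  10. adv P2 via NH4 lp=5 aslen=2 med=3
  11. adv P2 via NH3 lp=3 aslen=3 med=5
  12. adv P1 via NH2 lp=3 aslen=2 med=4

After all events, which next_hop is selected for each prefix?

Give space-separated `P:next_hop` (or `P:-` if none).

Answer: P0:NH1 P1:NH1 P2:NH4

Derivation:
Op 1: best P0=- P1=NH1 P2=-
Op 2: best P0=- P1=NH4 P2=-
Op 3: best P0=- P1=NH4 P2=NH4
Op 4: best P0=- P1=NH4 P2=NH4
Op 5: best P0=NH1 P1=NH4 P2=NH4
Op 6: best P0=NH1 P1=NH1 P2=NH4
Op 7: best P0=NH1 P1=NH1 P2=NH4
Op 8: best P0=NH1 P1=NH1 P2=NH4
Op 9: best P0=NH1 P1=NH1 P2=NH4
Op 10: best P0=NH1 P1=NH1 P2=NH4
Op 11: best P0=NH1 P1=NH1 P2=NH4
Op 12: best P0=NH1 P1=NH1 P2=NH4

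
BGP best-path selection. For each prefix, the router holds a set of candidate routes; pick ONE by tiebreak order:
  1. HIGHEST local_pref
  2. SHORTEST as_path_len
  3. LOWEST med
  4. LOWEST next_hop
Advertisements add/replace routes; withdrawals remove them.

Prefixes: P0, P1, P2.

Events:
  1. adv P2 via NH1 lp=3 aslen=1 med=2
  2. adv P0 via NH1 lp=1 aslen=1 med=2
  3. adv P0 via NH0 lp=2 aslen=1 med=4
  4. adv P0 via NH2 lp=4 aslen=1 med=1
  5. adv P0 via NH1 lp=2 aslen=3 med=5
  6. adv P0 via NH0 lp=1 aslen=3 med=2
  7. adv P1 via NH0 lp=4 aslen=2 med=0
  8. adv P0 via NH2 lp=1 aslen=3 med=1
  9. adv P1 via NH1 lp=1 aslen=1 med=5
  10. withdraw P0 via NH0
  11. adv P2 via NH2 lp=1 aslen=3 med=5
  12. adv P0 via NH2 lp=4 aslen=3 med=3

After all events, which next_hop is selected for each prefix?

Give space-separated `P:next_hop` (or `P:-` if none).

Answer: P0:NH2 P1:NH0 P2:NH1

Derivation:
Op 1: best P0=- P1=- P2=NH1
Op 2: best P0=NH1 P1=- P2=NH1
Op 3: best P0=NH0 P1=- P2=NH1
Op 4: best P0=NH2 P1=- P2=NH1
Op 5: best P0=NH2 P1=- P2=NH1
Op 6: best P0=NH2 P1=- P2=NH1
Op 7: best P0=NH2 P1=NH0 P2=NH1
Op 8: best P0=NH1 P1=NH0 P2=NH1
Op 9: best P0=NH1 P1=NH0 P2=NH1
Op 10: best P0=NH1 P1=NH0 P2=NH1
Op 11: best P0=NH1 P1=NH0 P2=NH1
Op 12: best P0=NH2 P1=NH0 P2=NH1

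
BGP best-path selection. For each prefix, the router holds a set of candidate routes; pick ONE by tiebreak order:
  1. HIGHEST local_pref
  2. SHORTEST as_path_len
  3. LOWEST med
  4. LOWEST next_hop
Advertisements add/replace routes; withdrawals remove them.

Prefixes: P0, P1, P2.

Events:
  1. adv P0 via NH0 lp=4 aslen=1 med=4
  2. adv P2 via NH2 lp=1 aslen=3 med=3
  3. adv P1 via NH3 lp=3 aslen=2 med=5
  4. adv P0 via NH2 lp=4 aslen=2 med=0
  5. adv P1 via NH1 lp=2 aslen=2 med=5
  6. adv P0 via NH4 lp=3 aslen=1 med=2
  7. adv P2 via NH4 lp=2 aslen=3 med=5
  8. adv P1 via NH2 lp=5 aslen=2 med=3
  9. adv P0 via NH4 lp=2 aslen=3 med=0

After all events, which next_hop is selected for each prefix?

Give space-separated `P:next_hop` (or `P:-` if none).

Op 1: best P0=NH0 P1=- P2=-
Op 2: best P0=NH0 P1=- P2=NH2
Op 3: best P0=NH0 P1=NH3 P2=NH2
Op 4: best P0=NH0 P1=NH3 P2=NH2
Op 5: best P0=NH0 P1=NH3 P2=NH2
Op 6: best P0=NH0 P1=NH3 P2=NH2
Op 7: best P0=NH0 P1=NH3 P2=NH4
Op 8: best P0=NH0 P1=NH2 P2=NH4
Op 9: best P0=NH0 P1=NH2 P2=NH4

Answer: P0:NH0 P1:NH2 P2:NH4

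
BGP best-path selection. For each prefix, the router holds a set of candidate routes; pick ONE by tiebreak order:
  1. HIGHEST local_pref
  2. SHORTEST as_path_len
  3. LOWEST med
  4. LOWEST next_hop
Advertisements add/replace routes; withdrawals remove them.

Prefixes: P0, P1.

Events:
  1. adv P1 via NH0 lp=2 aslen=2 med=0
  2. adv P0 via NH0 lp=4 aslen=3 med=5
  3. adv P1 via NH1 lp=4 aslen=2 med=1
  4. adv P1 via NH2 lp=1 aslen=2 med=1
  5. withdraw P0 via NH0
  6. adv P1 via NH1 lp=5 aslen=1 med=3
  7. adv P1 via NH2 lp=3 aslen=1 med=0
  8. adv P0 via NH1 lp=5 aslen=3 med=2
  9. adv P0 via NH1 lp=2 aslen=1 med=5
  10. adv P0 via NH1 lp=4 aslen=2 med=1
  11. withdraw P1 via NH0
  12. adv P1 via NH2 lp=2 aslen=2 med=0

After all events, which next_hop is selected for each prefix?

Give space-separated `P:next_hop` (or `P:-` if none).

Op 1: best P0=- P1=NH0
Op 2: best P0=NH0 P1=NH0
Op 3: best P0=NH0 P1=NH1
Op 4: best P0=NH0 P1=NH1
Op 5: best P0=- P1=NH1
Op 6: best P0=- P1=NH1
Op 7: best P0=- P1=NH1
Op 8: best P0=NH1 P1=NH1
Op 9: best P0=NH1 P1=NH1
Op 10: best P0=NH1 P1=NH1
Op 11: best P0=NH1 P1=NH1
Op 12: best P0=NH1 P1=NH1

Answer: P0:NH1 P1:NH1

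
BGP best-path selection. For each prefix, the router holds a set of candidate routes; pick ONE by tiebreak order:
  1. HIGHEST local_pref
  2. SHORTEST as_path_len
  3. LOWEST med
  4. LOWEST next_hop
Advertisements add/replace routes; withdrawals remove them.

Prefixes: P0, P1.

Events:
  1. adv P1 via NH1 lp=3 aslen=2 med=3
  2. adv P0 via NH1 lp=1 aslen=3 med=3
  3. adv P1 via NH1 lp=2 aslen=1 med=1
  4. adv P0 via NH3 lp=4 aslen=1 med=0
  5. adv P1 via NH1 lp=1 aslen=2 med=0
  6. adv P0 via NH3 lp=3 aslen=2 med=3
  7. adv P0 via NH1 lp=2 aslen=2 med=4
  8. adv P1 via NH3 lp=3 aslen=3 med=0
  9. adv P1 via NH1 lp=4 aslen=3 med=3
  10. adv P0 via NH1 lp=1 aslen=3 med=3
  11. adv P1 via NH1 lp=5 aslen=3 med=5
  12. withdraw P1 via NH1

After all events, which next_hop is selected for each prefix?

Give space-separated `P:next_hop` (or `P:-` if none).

Answer: P0:NH3 P1:NH3

Derivation:
Op 1: best P0=- P1=NH1
Op 2: best P0=NH1 P1=NH1
Op 3: best P0=NH1 P1=NH1
Op 4: best P0=NH3 P1=NH1
Op 5: best P0=NH3 P1=NH1
Op 6: best P0=NH3 P1=NH1
Op 7: best P0=NH3 P1=NH1
Op 8: best P0=NH3 P1=NH3
Op 9: best P0=NH3 P1=NH1
Op 10: best P0=NH3 P1=NH1
Op 11: best P0=NH3 P1=NH1
Op 12: best P0=NH3 P1=NH3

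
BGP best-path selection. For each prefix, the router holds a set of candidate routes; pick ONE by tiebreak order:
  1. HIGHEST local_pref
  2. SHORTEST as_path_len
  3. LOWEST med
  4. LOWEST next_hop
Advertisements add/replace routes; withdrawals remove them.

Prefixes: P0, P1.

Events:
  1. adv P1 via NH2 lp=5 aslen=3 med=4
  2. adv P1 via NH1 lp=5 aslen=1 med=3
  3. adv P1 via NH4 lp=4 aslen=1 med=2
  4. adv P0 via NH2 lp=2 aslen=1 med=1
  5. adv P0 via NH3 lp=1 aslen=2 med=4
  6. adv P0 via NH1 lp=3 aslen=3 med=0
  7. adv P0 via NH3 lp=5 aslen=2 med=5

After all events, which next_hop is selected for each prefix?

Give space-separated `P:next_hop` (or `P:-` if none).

Op 1: best P0=- P1=NH2
Op 2: best P0=- P1=NH1
Op 3: best P0=- P1=NH1
Op 4: best P0=NH2 P1=NH1
Op 5: best P0=NH2 P1=NH1
Op 6: best P0=NH1 P1=NH1
Op 7: best P0=NH3 P1=NH1

Answer: P0:NH3 P1:NH1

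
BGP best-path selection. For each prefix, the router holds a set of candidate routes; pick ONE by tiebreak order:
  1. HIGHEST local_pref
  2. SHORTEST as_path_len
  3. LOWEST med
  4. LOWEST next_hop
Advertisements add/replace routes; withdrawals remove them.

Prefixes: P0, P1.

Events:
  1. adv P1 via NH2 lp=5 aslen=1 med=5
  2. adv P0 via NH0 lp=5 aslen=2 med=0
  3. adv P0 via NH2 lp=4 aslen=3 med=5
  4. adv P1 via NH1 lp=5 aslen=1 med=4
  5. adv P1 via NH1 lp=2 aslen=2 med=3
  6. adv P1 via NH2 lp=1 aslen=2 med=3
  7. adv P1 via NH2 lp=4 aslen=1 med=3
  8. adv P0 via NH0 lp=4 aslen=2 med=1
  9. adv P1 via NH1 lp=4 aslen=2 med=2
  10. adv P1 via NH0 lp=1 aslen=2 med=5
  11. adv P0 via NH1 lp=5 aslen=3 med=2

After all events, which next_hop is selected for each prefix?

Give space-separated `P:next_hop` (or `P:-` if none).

Op 1: best P0=- P1=NH2
Op 2: best P0=NH0 P1=NH2
Op 3: best P0=NH0 P1=NH2
Op 4: best P0=NH0 P1=NH1
Op 5: best P0=NH0 P1=NH2
Op 6: best P0=NH0 P1=NH1
Op 7: best P0=NH0 P1=NH2
Op 8: best P0=NH0 P1=NH2
Op 9: best P0=NH0 P1=NH2
Op 10: best P0=NH0 P1=NH2
Op 11: best P0=NH1 P1=NH2

Answer: P0:NH1 P1:NH2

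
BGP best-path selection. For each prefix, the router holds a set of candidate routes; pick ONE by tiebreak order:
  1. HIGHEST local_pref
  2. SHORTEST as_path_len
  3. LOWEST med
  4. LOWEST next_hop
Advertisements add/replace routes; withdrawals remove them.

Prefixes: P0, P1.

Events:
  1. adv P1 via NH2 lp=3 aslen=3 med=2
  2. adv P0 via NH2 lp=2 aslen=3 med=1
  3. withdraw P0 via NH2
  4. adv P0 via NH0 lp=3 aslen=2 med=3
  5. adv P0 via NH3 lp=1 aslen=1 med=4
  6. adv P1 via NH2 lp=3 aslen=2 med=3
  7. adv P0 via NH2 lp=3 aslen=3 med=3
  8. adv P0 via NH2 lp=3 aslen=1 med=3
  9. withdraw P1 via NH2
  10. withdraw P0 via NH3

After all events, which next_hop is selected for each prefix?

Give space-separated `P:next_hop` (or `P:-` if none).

Op 1: best P0=- P1=NH2
Op 2: best P0=NH2 P1=NH2
Op 3: best P0=- P1=NH2
Op 4: best P0=NH0 P1=NH2
Op 5: best P0=NH0 P1=NH2
Op 6: best P0=NH0 P1=NH2
Op 7: best P0=NH0 P1=NH2
Op 8: best P0=NH2 P1=NH2
Op 9: best P0=NH2 P1=-
Op 10: best P0=NH2 P1=-

Answer: P0:NH2 P1:-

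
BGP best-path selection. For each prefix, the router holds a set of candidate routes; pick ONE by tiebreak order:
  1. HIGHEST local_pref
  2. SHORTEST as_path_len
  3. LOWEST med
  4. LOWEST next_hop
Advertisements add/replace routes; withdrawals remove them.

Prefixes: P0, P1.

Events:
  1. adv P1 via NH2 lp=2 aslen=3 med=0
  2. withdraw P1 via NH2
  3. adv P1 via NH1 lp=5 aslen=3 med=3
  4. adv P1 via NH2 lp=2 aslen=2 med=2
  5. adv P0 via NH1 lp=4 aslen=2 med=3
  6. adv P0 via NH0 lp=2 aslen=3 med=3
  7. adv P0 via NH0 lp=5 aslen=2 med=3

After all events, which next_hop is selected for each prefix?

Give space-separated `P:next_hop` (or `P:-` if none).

Op 1: best P0=- P1=NH2
Op 2: best P0=- P1=-
Op 3: best P0=- P1=NH1
Op 4: best P0=- P1=NH1
Op 5: best P0=NH1 P1=NH1
Op 6: best P0=NH1 P1=NH1
Op 7: best P0=NH0 P1=NH1

Answer: P0:NH0 P1:NH1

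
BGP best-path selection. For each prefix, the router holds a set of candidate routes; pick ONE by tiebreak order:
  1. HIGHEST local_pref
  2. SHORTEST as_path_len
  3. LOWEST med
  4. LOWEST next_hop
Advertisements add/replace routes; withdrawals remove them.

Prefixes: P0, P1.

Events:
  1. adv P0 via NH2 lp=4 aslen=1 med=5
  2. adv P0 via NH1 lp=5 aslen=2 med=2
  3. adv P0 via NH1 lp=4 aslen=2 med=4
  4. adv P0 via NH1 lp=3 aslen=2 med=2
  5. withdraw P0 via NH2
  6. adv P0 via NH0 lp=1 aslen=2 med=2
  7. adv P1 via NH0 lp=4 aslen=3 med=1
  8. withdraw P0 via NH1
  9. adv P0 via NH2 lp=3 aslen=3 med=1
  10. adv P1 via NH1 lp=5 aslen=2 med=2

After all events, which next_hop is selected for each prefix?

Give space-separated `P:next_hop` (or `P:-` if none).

Answer: P0:NH2 P1:NH1

Derivation:
Op 1: best P0=NH2 P1=-
Op 2: best P0=NH1 P1=-
Op 3: best P0=NH2 P1=-
Op 4: best P0=NH2 P1=-
Op 5: best P0=NH1 P1=-
Op 6: best P0=NH1 P1=-
Op 7: best P0=NH1 P1=NH0
Op 8: best P0=NH0 P1=NH0
Op 9: best P0=NH2 P1=NH0
Op 10: best P0=NH2 P1=NH1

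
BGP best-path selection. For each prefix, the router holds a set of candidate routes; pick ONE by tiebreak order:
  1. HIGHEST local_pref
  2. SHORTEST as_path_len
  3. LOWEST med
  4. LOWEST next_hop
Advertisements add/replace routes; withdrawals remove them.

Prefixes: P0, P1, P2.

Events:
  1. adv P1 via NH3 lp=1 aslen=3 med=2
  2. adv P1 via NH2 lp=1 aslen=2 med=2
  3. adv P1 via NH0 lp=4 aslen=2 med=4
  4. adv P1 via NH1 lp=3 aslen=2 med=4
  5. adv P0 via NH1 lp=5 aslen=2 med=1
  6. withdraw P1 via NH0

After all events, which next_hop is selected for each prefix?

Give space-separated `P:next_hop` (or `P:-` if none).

Op 1: best P0=- P1=NH3 P2=-
Op 2: best P0=- P1=NH2 P2=-
Op 3: best P0=- P1=NH0 P2=-
Op 4: best P0=- P1=NH0 P2=-
Op 5: best P0=NH1 P1=NH0 P2=-
Op 6: best P0=NH1 P1=NH1 P2=-

Answer: P0:NH1 P1:NH1 P2:-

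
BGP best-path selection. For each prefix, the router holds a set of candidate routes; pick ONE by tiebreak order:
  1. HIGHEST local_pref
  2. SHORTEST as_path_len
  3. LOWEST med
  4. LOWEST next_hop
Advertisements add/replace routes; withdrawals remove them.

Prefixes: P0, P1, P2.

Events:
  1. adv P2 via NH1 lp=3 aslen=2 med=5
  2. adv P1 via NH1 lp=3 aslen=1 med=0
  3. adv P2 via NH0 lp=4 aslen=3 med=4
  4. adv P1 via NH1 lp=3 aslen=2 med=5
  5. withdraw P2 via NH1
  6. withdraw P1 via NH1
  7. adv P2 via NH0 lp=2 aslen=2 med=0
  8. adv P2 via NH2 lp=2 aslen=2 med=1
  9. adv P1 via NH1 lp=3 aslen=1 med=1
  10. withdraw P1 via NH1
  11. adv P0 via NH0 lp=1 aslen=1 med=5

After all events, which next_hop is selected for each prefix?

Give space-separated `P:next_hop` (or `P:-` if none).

Answer: P0:NH0 P1:- P2:NH0

Derivation:
Op 1: best P0=- P1=- P2=NH1
Op 2: best P0=- P1=NH1 P2=NH1
Op 3: best P0=- P1=NH1 P2=NH0
Op 4: best P0=- P1=NH1 P2=NH0
Op 5: best P0=- P1=NH1 P2=NH0
Op 6: best P0=- P1=- P2=NH0
Op 7: best P0=- P1=- P2=NH0
Op 8: best P0=- P1=- P2=NH0
Op 9: best P0=- P1=NH1 P2=NH0
Op 10: best P0=- P1=- P2=NH0
Op 11: best P0=NH0 P1=- P2=NH0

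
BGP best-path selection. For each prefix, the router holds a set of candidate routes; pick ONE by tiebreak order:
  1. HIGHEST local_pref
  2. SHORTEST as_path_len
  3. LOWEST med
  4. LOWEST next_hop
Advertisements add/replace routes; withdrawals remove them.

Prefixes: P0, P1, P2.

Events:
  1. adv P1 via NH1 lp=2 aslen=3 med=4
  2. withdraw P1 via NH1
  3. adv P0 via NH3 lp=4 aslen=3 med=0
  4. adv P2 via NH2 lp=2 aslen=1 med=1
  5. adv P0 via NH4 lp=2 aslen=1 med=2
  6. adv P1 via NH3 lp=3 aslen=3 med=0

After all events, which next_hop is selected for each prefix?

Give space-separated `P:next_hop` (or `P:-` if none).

Op 1: best P0=- P1=NH1 P2=-
Op 2: best P0=- P1=- P2=-
Op 3: best P0=NH3 P1=- P2=-
Op 4: best P0=NH3 P1=- P2=NH2
Op 5: best P0=NH3 P1=- P2=NH2
Op 6: best P0=NH3 P1=NH3 P2=NH2

Answer: P0:NH3 P1:NH3 P2:NH2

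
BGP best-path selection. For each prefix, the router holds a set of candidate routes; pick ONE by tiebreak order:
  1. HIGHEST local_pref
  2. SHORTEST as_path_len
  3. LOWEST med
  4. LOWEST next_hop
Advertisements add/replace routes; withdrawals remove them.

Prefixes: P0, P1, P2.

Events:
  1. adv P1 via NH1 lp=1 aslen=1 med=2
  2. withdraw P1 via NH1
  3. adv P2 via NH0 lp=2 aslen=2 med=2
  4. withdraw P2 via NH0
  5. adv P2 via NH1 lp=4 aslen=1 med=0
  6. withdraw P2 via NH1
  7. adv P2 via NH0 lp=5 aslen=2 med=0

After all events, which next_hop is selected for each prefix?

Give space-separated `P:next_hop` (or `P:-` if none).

Op 1: best P0=- P1=NH1 P2=-
Op 2: best P0=- P1=- P2=-
Op 3: best P0=- P1=- P2=NH0
Op 4: best P0=- P1=- P2=-
Op 5: best P0=- P1=- P2=NH1
Op 6: best P0=- P1=- P2=-
Op 7: best P0=- P1=- P2=NH0

Answer: P0:- P1:- P2:NH0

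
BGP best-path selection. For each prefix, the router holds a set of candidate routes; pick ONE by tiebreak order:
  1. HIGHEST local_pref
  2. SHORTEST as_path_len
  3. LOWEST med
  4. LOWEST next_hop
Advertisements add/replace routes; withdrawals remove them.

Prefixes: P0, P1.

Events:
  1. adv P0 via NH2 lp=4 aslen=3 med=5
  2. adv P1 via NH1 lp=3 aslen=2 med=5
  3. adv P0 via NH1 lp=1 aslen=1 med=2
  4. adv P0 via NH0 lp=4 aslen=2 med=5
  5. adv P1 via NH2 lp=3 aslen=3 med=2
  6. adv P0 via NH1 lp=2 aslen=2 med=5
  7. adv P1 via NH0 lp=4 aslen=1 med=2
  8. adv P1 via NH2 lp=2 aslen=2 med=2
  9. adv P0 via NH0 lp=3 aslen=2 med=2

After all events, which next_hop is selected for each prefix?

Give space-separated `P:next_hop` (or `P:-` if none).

Op 1: best P0=NH2 P1=-
Op 2: best P0=NH2 P1=NH1
Op 3: best P0=NH2 P1=NH1
Op 4: best P0=NH0 P1=NH1
Op 5: best P0=NH0 P1=NH1
Op 6: best P0=NH0 P1=NH1
Op 7: best P0=NH0 P1=NH0
Op 8: best P0=NH0 P1=NH0
Op 9: best P0=NH2 P1=NH0

Answer: P0:NH2 P1:NH0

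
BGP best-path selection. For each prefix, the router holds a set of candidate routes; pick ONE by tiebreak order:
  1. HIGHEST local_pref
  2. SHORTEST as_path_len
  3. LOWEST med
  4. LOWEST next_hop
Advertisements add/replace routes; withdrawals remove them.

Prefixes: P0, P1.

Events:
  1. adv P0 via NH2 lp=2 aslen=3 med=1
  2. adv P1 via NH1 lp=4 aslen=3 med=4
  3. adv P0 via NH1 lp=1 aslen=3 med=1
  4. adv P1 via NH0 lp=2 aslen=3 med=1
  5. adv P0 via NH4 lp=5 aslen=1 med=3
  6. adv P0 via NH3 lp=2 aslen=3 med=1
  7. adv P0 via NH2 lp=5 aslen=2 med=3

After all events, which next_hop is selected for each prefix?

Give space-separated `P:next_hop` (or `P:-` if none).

Answer: P0:NH4 P1:NH1

Derivation:
Op 1: best P0=NH2 P1=-
Op 2: best P0=NH2 P1=NH1
Op 3: best P0=NH2 P1=NH1
Op 4: best P0=NH2 P1=NH1
Op 5: best P0=NH4 P1=NH1
Op 6: best P0=NH4 P1=NH1
Op 7: best P0=NH4 P1=NH1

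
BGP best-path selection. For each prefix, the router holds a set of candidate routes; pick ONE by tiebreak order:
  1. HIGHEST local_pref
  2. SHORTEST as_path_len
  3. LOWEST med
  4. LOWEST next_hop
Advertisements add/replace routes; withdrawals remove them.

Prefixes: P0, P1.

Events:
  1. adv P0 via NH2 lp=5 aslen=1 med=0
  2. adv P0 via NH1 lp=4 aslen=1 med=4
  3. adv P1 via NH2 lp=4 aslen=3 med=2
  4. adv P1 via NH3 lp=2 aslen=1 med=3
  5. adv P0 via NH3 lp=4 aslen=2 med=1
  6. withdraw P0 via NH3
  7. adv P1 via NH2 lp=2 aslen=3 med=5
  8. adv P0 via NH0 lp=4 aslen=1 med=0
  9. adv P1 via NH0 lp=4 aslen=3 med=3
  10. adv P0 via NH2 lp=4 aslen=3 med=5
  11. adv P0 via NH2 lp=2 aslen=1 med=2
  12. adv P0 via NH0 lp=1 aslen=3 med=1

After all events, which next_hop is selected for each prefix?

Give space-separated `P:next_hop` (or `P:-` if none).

Op 1: best P0=NH2 P1=-
Op 2: best P0=NH2 P1=-
Op 3: best P0=NH2 P1=NH2
Op 4: best P0=NH2 P1=NH2
Op 5: best P0=NH2 P1=NH2
Op 6: best P0=NH2 P1=NH2
Op 7: best P0=NH2 P1=NH3
Op 8: best P0=NH2 P1=NH3
Op 9: best P0=NH2 P1=NH0
Op 10: best P0=NH0 P1=NH0
Op 11: best P0=NH0 P1=NH0
Op 12: best P0=NH1 P1=NH0

Answer: P0:NH1 P1:NH0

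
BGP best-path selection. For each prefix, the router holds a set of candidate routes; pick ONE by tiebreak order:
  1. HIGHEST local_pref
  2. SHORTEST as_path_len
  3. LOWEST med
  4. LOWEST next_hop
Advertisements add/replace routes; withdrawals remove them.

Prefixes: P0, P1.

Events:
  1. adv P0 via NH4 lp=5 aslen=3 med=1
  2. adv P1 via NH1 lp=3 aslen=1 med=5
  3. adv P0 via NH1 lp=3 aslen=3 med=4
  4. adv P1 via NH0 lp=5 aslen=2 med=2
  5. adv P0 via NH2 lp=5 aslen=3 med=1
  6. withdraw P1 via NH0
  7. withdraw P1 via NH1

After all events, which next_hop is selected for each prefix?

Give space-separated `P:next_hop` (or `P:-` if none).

Answer: P0:NH2 P1:-

Derivation:
Op 1: best P0=NH4 P1=-
Op 2: best P0=NH4 P1=NH1
Op 3: best P0=NH4 P1=NH1
Op 4: best P0=NH4 P1=NH0
Op 5: best P0=NH2 P1=NH0
Op 6: best P0=NH2 P1=NH1
Op 7: best P0=NH2 P1=-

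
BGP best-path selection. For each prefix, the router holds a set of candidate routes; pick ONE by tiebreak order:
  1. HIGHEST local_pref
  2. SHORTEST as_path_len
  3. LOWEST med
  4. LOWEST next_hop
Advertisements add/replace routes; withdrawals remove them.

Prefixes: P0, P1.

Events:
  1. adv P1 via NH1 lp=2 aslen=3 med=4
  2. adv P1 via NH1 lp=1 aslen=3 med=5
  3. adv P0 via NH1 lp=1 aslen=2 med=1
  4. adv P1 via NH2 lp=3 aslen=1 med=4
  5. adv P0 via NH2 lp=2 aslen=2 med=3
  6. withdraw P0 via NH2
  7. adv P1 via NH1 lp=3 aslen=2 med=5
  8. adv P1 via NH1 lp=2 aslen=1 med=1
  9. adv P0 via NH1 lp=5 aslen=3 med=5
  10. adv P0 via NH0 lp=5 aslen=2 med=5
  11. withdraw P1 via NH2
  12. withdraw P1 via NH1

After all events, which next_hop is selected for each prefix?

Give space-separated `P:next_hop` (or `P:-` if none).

Op 1: best P0=- P1=NH1
Op 2: best P0=- P1=NH1
Op 3: best P0=NH1 P1=NH1
Op 4: best P0=NH1 P1=NH2
Op 5: best P0=NH2 P1=NH2
Op 6: best P0=NH1 P1=NH2
Op 7: best P0=NH1 P1=NH2
Op 8: best P0=NH1 P1=NH2
Op 9: best P0=NH1 P1=NH2
Op 10: best P0=NH0 P1=NH2
Op 11: best P0=NH0 P1=NH1
Op 12: best P0=NH0 P1=-

Answer: P0:NH0 P1:-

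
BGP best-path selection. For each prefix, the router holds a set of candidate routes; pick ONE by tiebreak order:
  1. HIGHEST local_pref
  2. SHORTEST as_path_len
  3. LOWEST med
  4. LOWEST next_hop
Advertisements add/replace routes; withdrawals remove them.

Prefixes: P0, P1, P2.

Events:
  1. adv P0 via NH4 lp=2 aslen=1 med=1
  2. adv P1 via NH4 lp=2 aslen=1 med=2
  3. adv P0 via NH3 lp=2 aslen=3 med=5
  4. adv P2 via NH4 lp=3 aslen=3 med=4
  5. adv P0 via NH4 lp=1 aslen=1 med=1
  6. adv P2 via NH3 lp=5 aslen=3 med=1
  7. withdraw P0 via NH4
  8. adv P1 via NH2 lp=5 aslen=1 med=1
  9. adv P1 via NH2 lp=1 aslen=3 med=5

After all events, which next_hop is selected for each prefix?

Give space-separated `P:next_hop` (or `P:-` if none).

Answer: P0:NH3 P1:NH4 P2:NH3

Derivation:
Op 1: best P0=NH4 P1=- P2=-
Op 2: best P0=NH4 P1=NH4 P2=-
Op 3: best P0=NH4 P1=NH4 P2=-
Op 4: best P0=NH4 P1=NH4 P2=NH4
Op 5: best P0=NH3 P1=NH4 P2=NH4
Op 6: best P0=NH3 P1=NH4 P2=NH3
Op 7: best P0=NH3 P1=NH4 P2=NH3
Op 8: best P0=NH3 P1=NH2 P2=NH3
Op 9: best P0=NH3 P1=NH4 P2=NH3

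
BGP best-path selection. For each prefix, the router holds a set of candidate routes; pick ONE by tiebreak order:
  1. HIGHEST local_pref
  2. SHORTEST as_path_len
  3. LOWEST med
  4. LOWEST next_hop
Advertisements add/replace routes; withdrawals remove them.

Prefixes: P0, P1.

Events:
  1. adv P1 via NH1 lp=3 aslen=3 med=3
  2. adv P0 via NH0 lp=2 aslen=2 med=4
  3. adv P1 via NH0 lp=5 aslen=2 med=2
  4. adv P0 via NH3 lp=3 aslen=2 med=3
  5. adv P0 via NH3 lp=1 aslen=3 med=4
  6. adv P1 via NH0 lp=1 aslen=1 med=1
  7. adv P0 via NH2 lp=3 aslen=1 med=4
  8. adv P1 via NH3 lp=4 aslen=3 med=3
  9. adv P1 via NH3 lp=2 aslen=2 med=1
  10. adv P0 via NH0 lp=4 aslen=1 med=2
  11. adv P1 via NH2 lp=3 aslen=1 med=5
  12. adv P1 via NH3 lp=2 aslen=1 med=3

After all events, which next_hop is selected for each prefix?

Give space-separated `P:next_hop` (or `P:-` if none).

Op 1: best P0=- P1=NH1
Op 2: best P0=NH0 P1=NH1
Op 3: best P0=NH0 P1=NH0
Op 4: best P0=NH3 P1=NH0
Op 5: best P0=NH0 P1=NH0
Op 6: best P0=NH0 P1=NH1
Op 7: best P0=NH2 P1=NH1
Op 8: best P0=NH2 P1=NH3
Op 9: best P0=NH2 P1=NH1
Op 10: best P0=NH0 P1=NH1
Op 11: best P0=NH0 P1=NH2
Op 12: best P0=NH0 P1=NH2

Answer: P0:NH0 P1:NH2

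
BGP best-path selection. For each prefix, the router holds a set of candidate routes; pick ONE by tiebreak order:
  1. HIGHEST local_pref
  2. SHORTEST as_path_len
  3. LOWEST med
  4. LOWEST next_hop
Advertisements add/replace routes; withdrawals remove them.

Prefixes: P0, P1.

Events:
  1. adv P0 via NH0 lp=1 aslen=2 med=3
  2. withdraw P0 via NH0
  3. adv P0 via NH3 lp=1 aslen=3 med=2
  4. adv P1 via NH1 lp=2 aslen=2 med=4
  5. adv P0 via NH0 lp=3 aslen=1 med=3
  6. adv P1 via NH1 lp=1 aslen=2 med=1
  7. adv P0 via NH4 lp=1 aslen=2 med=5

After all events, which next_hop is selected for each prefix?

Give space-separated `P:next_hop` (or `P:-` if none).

Op 1: best P0=NH0 P1=-
Op 2: best P0=- P1=-
Op 3: best P0=NH3 P1=-
Op 4: best P0=NH3 P1=NH1
Op 5: best P0=NH0 P1=NH1
Op 6: best P0=NH0 P1=NH1
Op 7: best P0=NH0 P1=NH1

Answer: P0:NH0 P1:NH1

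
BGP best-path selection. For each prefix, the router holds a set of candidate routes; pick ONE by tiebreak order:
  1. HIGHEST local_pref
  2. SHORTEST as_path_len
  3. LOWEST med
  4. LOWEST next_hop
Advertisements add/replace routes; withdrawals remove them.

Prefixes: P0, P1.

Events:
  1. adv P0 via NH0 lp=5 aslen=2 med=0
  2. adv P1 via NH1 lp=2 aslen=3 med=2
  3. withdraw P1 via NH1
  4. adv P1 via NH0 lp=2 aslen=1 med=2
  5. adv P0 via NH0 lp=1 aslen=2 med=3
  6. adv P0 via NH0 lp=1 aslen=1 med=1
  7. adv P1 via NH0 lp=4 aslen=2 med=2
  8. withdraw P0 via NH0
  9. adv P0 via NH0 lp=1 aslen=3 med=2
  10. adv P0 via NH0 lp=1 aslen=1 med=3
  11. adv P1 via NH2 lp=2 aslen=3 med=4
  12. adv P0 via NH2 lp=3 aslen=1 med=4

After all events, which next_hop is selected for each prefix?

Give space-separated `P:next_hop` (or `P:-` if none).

Op 1: best P0=NH0 P1=-
Op 2: best P0=NH0 P1=NH1
Op 3: best P0=NH0 P1=-
Op 4: best P0=NH0 P1=NH0
Op 5: best P0=NH0 P1=NH0
Op 6: best P0=NH0 P1=NH0
Op 7: best P0=NH0 P1=NH0
Op 8: best P0=- P1=NH0
Op 9: best P0=NH0 P1=NH0
Op 10: best P0=NH0 P1=NH0
Op 11: best P0=NH0 P1=NH0
Op 12: best P0=NH2 P1=NH0

Answer: P0:NH2 P1:NH0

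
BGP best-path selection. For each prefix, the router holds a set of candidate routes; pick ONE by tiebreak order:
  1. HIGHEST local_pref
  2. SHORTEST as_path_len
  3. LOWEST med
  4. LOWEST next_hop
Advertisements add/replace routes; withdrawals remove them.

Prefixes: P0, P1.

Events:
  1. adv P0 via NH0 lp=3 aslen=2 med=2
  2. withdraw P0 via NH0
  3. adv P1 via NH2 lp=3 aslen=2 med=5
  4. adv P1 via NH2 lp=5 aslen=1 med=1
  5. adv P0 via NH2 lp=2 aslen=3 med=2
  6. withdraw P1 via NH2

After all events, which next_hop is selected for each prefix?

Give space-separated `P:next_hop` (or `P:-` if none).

Op 1: best P0=NH0 P1=-
Op 2: best P0=- P1=-
Op 3: best P0=- P1=NH2
Op 4: best P0=- P1=NH2
Op 5: best P0=NH2 P1=NH2
Op 6: best P0=NH2 P1=-

Answer: P0:NH2 P1:-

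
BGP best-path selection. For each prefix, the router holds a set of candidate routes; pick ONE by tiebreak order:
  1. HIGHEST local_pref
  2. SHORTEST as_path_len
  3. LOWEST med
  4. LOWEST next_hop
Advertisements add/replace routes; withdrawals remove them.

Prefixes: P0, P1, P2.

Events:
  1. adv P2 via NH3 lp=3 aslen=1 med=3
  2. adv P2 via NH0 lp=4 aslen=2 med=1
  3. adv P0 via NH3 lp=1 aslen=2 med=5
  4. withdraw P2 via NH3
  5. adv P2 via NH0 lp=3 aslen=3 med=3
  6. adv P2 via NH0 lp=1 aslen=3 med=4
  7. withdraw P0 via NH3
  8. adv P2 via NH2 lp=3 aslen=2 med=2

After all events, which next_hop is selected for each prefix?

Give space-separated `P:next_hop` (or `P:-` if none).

Answer: P0:- P1:- P2:NH2

Derivation:
Op 1: best P0=- P1=- P2=NH3
Op 2: best P0=- P1=- P2=NH0
Op 3: best P0=NH3 P1=- P2=NH0
Op 4: best P0=NH3 P1=- P2=NH0
Op 5: best P0=NH3 P1=- P2=NH0
Op 6: best P0=NH3 P1=- P2=NH0
Op 7: best P0=- P1=- P2=NH0
Op 8: best P0=- P1=- P2=NH2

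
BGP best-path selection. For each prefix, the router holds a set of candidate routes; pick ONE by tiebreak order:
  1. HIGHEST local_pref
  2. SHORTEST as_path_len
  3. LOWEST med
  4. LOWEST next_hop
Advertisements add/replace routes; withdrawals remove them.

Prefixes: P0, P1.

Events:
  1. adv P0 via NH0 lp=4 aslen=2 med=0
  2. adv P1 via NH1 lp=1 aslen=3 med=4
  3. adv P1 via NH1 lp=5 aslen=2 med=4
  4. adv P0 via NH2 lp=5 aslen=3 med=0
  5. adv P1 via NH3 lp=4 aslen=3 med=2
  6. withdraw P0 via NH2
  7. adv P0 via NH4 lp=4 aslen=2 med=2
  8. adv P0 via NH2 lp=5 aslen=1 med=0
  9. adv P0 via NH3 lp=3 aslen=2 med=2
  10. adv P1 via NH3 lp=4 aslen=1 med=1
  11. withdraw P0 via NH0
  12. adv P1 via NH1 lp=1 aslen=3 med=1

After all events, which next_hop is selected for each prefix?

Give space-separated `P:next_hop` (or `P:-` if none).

Op 1: best P0=NH0 P1=-
Op 2: best P0=NH0 P1=NH1
Op 3: best P0=NH0 P1=NH1
Op 4: best P0=NH2 P1=NH1
Op 5: best P0=NH2 P1=NH1
Op 6: best P0=NH0 P1=NH1
Op 7: best P0=NH0 P1=NH1
Op 8: best P0=NH2 P1=NH1
Op 9: best P0=NH2 P1=NH1
Op 10: best P0=NH2 P1=NH1
Op 11: best P0=NH2 P1=NH1
Op 12: best P0=NH2 P1=NH3

Answer: P0:NH2 P1:NH3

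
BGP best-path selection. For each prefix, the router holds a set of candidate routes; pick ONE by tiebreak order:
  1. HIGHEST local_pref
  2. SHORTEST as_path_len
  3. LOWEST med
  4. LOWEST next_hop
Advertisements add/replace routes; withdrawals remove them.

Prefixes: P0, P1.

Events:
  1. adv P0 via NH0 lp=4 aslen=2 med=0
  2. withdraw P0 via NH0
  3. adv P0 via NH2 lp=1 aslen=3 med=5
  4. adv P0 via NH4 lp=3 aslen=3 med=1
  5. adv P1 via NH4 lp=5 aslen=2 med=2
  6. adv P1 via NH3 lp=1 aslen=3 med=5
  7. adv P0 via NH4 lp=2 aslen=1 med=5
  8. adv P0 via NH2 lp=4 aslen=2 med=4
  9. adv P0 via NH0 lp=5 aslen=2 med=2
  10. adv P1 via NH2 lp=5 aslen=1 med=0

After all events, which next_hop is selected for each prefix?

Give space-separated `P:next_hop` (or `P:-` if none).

Op 1: best P0=NH0 P1=-
Op 2: best P0=- P1=-
Op 3: best P0=NH2 P1=-
Op 4: best P0=NH4 P1=-
Op 5: best P0=NH4 P1=NH4
Op 6: best P0=NH4 P1=NH4
Op 7: best P0=NH4 P1=NH4
Op 8: best P0=NH2 P1=NH4
Op 9: best P0=NH0 P1=NH4
Op 10: best P0=NH0 P1=NH2

Answer: P0:NH0 P1:NH2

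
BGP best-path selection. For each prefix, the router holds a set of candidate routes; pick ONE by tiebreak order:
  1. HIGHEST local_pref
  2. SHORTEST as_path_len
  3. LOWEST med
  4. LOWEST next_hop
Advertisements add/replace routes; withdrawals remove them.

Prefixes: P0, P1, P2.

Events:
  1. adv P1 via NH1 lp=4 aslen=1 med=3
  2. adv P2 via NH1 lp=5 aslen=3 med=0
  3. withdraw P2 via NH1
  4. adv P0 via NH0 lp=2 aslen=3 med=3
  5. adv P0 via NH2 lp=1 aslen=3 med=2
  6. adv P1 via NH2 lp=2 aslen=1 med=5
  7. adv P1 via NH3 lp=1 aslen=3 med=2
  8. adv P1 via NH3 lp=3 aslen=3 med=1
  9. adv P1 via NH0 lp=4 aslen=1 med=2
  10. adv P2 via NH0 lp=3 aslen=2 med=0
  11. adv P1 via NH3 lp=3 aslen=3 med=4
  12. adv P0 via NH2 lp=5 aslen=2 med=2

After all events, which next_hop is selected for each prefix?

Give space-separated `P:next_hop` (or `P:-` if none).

Answer: P0:NH2 P1:NH0 P2:NH0

Derivation:
Op 1: best P0=- P1=NH1 P2=-
Op 2: best P0=- P1=NH1 P2=NH1
Op 3: best P0=- P1=NH1 P2=-
Op 4: best P0=NH0 P1=NH1 P2=-
Op 5: best P0=NH0 P1=NH1 P2=-
Op 6: best P0=NH0 P1=NH1 P2=-
Op 7: best P0=NH0 P1=NH1 P2=-
Op 8: best P0=NH0 P1=NH1 P2=-
Op 9: best P0=NH0 P1=NH0 P2=-
Op 10: best P0=NH0 P1=NH0 P2=NH0
Op 11: best P0=NH0 P1=NH0 P2=NH0
Op 12: best P0=NH2 P1=NH0 P2=NH0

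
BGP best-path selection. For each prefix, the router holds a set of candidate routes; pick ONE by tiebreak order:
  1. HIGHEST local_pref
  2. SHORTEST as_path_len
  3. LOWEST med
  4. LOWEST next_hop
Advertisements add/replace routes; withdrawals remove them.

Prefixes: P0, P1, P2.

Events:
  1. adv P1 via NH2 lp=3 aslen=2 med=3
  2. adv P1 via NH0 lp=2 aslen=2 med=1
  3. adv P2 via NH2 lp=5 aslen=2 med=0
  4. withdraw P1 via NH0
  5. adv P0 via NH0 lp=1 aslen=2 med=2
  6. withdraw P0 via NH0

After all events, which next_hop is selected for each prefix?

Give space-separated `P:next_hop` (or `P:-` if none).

Answer: P0:- P1:NH2 P2:NH2

Derivation:
Op 1: best P0=- P1=NH2 P2=-
Op 2: best P0=- P1=NH2 P2=-
Op 3: best P0=- P1=NH2 P2=NH2
Op 4: best P0=- P1=NH2 P2=NH2
Op 5: best P0=NH0 P1=NH2 P2=NH2
Op 6: best P0=- P1=NH2 P2=NH2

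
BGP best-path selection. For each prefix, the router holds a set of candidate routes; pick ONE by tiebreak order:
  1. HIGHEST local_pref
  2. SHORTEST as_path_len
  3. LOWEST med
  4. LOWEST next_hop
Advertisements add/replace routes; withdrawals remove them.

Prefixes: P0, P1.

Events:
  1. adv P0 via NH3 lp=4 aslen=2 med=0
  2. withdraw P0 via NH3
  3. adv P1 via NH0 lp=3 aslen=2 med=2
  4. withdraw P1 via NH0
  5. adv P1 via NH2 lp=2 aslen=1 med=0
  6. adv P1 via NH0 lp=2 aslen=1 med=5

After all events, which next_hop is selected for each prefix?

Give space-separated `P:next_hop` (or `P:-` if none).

Answer: P0:- P1:NH2

Derivation:
Op 1: best P0=NH3 P1=-
Op 2: best P0=- P1=-
Op 3: best P0=- P1=NH0
Op 4: best P0=- P1=-
Op 5: best P0=- P1=NH2
Op 6: best P0=- P1=NH2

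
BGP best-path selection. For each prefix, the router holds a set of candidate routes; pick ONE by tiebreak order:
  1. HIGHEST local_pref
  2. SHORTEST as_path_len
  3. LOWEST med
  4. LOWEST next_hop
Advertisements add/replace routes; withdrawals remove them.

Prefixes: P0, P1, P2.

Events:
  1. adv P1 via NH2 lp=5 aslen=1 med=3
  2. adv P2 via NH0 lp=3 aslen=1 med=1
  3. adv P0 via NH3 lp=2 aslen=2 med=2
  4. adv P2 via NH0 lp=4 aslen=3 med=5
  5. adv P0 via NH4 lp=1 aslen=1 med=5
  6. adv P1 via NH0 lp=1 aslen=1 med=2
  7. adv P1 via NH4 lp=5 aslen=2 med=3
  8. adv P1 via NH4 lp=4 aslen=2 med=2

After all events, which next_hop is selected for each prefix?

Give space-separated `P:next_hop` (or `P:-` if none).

Answer: P0:NH3 P1:NH2 P2:NH0

Derivation:
Op 1: best P0=- P1=NH2 P2=-
Op 2: best P0=- P1=NH2 P2=NH0
Op 3: best P0=NH3 P1=NH2 P2=NH0
Op 4: best P0=NH3 P1=NH2 P2=NH0
Op 5: best P0=NH3 P1=NH2 P2=NH0
Op 6: best P0=NH3 P1=NH2 P2=NH0
Op 7: best P0=NH3 P1=NH2 P2=NH0
Op 8: best P0=NH3 P1=NH2 P2=NH0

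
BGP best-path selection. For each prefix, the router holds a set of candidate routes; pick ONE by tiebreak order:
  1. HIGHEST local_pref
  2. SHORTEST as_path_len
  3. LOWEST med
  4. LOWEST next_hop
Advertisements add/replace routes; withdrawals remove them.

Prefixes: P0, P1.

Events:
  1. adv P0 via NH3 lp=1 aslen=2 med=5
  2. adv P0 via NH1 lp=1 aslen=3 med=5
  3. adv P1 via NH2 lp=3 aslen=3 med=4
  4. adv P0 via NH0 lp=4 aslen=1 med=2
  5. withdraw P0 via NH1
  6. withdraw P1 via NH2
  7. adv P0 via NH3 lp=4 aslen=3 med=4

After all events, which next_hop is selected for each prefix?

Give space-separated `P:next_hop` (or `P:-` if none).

Op 1: best P0=NH3 P1=-
Op 2: best P0=NH3 P1=-
Op 3: best P0=NH3 P1=NH2
Op 4: best P0=NH0 P1=NH2
Op 5: best P0=NH0 P1=NH2
Op 6: best P0=NH0 P1=-
Op 7: best P0=NH0 P1=-

Answer: P0:NH0 P1:-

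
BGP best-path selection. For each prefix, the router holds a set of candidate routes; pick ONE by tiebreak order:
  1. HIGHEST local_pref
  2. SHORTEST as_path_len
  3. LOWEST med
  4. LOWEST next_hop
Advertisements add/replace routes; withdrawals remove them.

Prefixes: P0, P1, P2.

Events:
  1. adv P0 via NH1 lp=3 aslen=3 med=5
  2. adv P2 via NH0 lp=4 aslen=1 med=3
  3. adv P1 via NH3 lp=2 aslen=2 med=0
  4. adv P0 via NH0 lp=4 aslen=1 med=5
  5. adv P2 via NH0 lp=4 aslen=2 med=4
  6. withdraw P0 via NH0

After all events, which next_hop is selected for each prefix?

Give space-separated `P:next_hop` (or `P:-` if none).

Answer: P0:NH1 P1:NH3 P2:NH0

Derivation:
Op 1: best P0=NH1 P1=- P2=-
Op 2: best P0=NH1 P1=- P2=NH0
Op 3: best P0=NH1 P1=NH3 P2=NH0
Op 4: best P0=NH0 P1=NH3 P2=NH0
Op 5: best P0=NH0 P1=NH3 P2=NH0
Op 6: best P0=NH1 P1=NH3 P2=NH0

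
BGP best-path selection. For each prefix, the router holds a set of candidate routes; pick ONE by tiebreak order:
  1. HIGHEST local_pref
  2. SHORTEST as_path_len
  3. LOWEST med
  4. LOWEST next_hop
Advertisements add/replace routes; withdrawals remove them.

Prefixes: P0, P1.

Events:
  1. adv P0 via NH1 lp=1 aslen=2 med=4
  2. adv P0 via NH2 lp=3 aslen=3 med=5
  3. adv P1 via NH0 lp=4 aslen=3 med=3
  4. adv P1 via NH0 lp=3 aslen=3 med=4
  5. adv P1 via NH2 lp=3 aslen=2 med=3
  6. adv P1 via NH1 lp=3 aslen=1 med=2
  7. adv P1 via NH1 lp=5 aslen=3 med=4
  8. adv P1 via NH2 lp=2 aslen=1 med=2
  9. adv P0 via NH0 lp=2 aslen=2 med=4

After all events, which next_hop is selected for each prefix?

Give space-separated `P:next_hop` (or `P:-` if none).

Op 1: best P0=NH1 P1=-
Op 2: best P0=NH2 P1=-
Op 3: best P0=NH2 P1=NH0
Op 4: best P0=NH2 P1=NH0
Op 5: best P0=NH2 P1=NH2
Op 6: best P0=NH2 P1=NH1
Op 7: best P0=NH2 P1=NH1
Op 8: best P0=NH2 P1=NH1
Op 9: best P0=NH2 P1=NH1

Answer: P0:NH2 P1:NH1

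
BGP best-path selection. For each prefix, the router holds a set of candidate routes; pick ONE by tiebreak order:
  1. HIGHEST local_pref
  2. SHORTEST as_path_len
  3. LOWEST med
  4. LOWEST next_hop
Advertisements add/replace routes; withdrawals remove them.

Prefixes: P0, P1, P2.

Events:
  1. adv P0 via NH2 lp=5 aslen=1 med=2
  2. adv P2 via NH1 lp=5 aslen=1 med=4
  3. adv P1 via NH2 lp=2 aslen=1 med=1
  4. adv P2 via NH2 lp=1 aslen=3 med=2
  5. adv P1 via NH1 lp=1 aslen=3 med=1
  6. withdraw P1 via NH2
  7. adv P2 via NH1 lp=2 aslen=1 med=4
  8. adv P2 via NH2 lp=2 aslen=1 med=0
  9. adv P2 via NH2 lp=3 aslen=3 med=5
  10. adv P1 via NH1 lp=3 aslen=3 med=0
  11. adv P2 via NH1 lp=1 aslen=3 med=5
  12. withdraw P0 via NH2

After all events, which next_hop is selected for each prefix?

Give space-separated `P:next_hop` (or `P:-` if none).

Op 1: best P0=NH2 P1=- P2=-
Op 2: best P0=NH2 P1=- P2=NH1
Op 3: best P0=NH2 P1=NH2 P2=NH1
Op 4: best P0=NH2 P1=NH2 P2=NH1
Op 5: best P0=NH2 P1=NH2 P2=NH1
Op 6: best P0=NH2 P1=NH1 P2=NH1
Op 7: best P0=NH2 P1=NH1 P2=NH1
Op 8: best P0=NH2 P1=NH1 P2=NH2
Op 9: best P0=NH2 P1=NH1 P2=NH2
Op 10: best P0=NH2 P1=NH1 P2=NH2
Op 11: best P0=NH2 P1=NH1 P2=NH2
Op 12: best P0=- P1=NH1 P2=NH2

Answer: P0:- P1:NH1 P2:NH2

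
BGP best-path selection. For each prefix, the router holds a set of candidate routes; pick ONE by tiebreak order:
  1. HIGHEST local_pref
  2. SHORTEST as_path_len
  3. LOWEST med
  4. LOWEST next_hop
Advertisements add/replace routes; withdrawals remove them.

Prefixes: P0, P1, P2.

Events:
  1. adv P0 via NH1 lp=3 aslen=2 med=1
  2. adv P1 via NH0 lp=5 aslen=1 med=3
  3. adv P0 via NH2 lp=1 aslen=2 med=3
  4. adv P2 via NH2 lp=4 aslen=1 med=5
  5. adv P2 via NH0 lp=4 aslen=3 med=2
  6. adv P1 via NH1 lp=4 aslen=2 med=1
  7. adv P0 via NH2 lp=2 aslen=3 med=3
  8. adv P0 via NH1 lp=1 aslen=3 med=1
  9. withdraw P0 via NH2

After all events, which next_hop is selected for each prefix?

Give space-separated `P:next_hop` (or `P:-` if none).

Op 1: best P0=NH1 P1=- P2=-
Op 2: best P0=NH1 P1=NH0 P2=-
Op 3: best P0=NH1 P1=NH0 P2=-
Op 4: best P0=NH1 P1=NH0 P2=NH2
Op 5: best P0=NH1 P1=NH0 P2=NH2
Op 6: best P0=NH1 P1=NH0 P2=NH2
Op 7: best P0=NH1 P1=NH0 P2=NH2
Op 8: best P0=NH2 P1=NH0 P2=NH2
Op 9: best P0=NH1 P1=NH0 P2=NH2

Answer: P0:NH1 P1:NH0 P2:NH2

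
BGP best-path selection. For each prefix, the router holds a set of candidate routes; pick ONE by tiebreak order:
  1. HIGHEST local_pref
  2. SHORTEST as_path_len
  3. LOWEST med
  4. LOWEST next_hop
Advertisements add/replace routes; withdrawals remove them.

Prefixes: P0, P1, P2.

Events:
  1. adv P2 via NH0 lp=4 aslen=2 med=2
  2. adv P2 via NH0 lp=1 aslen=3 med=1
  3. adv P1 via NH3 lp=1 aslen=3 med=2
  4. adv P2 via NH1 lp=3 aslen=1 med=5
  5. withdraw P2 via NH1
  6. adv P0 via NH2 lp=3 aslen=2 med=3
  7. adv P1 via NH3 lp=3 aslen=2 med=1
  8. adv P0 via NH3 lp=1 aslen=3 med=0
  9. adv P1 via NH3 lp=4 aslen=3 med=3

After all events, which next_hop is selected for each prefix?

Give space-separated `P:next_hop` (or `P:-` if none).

Answer: P0:NH2 P1:NH3 P2:NH0

Derivation:
Op 1: best P0=- P1=- P2=NH0
Op 2: best P0=- P1=- P2=NH0
Op 3: best P0=- P1=NH3 P2=NH0
Op 4: best P0=- P1=NH3 P2=NH1
Op 5: best P0=- P1=NH3 P2=NH0
Op 6: best P0=NH2 P1=NH3 P2=NH0
Op 7: best P0=NH2 P1=NH3 P2=NH0
Op 8: best P0=NH2 P1=NH3 P2=NH0
Op 9: best P0=NH2 P1=NH3 P2=NH0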